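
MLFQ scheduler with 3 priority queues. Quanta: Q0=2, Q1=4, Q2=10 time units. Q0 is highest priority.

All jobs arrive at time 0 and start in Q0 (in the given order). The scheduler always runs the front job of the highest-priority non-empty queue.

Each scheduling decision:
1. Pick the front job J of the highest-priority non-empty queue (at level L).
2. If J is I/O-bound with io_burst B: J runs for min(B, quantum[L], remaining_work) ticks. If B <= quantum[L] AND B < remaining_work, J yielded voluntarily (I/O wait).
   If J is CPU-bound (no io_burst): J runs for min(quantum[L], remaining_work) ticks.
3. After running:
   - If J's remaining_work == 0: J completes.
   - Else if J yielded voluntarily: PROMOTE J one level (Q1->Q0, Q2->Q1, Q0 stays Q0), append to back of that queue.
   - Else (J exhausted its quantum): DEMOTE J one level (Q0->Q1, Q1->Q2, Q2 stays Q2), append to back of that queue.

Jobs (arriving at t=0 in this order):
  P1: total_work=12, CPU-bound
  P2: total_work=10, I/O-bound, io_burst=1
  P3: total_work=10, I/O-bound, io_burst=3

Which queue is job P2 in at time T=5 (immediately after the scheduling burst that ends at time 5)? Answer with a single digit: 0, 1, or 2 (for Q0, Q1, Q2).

Answer: 0

Derivation:
t=0-2: P1@Q0 runs 2, rem=10, quantum used, demote→Q1. Q0=[P2,P3] Q1=[P1] Q2=[]
t=2-3: P2@Q0 runs 1, rem=9, I/O yield, promote→Q0. Q0=[P3,P2] Q1=[P1] Q2=[]
t=3-5: P3@Q0 runs 2, rem=8, quantum used, demote→Q1. Q0=[P2] Q1=[P1,P3] Q2=[]
t=5-6: P2@Q0 runs 1, rem=8, I/O yield, promote→Q0. Q0=[P2] Q1=[P1,P3] Q2=[]
t=6-7: P2@Q0 runs 1, rem=7, I/O yield, promote→Q0. Q0=[P2] Q1=[P1,P3] Q2=[]
t=7-8: P2@Q0 runs 1, rem=6, I/O yield, promote→Q0. Q0=[P2] Q1=[P1,P3] Q2=[]
t=8-9: P2@Q0 runs 1, rem=5, I/O yield, promote→Q0. Q0=[P2] Q1=[P1,P3] Q2=[]
t=9-10: P2@Q0 runs 1, rem=4, I/O yield, promote→Q0. Q0=[P2] Q1=[P1,P3] Q2=[]
t=10-11: P2@Q0 runs 1, rem=3, I/O yield, promote→Q0. Q0=[P2] Q1=[P1,P3] Q2=[]
t=11-12: P2@Q0 runs 1, rem=2, I/O yield, promote→Q0. Q0=[P2] Q1=[P1,P3] Q2=[]
t=12-13: P2@Q0 runs 1, rem=1, I/O yield, promote→Q0. Q0=[P2] Q1=[P1,P3] Q2=[]
t=13-14: P2@Q0 runs 1, rem=0, completes. Q0=[] Q1=[P1,P3] Q2=[]
t=14-18: P1@Q1 runs 4, rem=6, quantum used, demote→Q2. Q0=[] Q1=[P3] Q2=[P1]
t=18-21: P3@Q1 runs 3, rem=5, I/O yield, promote→Q0. Q0=[P3] Q1=[] Q2=[P1]
t=21-23: P3@Q0 runs 2, rem=3, quantum used, demote→Q1. Q0=[] Q1=[P3] Q2=[P1]
t=23-26: P3@Q1 runs 3, rem=0, completes. Q0=[] Q1=[] Q2=[P1]
t=26-32: P1@Q2 runs 6, rem=0, completes. Q0=[] Q1=[] Q2=[]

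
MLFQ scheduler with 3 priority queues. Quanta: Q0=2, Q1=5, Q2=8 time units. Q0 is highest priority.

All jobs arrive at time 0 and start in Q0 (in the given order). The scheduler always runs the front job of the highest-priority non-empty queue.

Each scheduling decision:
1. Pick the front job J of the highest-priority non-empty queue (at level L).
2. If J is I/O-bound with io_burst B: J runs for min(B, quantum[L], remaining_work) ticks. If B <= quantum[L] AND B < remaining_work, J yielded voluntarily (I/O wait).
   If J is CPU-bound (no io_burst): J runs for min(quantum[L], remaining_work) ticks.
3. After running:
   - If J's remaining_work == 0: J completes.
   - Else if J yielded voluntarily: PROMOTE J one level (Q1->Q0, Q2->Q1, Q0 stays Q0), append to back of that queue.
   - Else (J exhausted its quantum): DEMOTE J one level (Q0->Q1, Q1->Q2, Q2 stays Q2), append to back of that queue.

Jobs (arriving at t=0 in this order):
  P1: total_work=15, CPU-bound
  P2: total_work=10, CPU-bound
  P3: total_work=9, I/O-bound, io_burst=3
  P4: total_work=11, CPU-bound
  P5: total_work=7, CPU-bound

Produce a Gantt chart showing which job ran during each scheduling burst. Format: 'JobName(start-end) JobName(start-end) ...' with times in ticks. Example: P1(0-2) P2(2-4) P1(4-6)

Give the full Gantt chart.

t=0-2: P1@Q0 runs 2, rem=13, quantum used, demote→Q1. Q0=[P2,P3,P4,P5] Q1=[P1] Q2=[]
t=2-4: P2@Q0 runs 2, rem=8, quantum used, demote→Q1. Q0=[P3,P4,P5] Q1=[P1,P2] Q2=[]
t=4-6: P3@Q0 runs 2, rem=7, quantum used, demote→Q1. Q0=[P4,P5] Q1=[P1,P2,P3] Q2=[]
t=6-8: P4@Q0 runs 2, rem=9, quantum used, demote→Q1. Q0=[P5] Q1=[P1,P2,P3,P4] Q2=[]
t=8-10: P5@Q0 runs 2, rem=5, quantum used, demote→Q1. Q0=[] Q1=[P1,P2,P3,P4,P5] Q2=[]
t=10-15: P1@Q1 runs 5, rem=8, quantum used, demote→Q2. Q0=[] Q1=[P2,P3,P4,P5] Q2=[P1]
t=15-20: P2@Q1 runs 5, rem=3, quantum used, demote→Q2. Q0=[] Q1=[P3,P4,P5] Q2=[P1,P2]
t=20-23: P3@Q1 runs 3, rem=4, I/O yield, promote→Q0. Q0=[P3] Q1=[P4,P5] Q2=[P1,P2]
t=23-25: P3@Q0 runs 2, rem=2, quantum used, demote→Q1. Q0=[] Q1=[P4,P5,P3] Q2=[P1,P2]
t=25-30: P4@Q1 runs 5, rem=4, quantum used, demote→Q2. Q0=[] Q1=[P5,P3] Q2=[P1,P2,P4]
t=30-35: P5@Q1 runs 5, rem=0, completes. Q0=[] Q1=[P3] Q2=[P1,P2,P4]
t=35-37: P3@Q1 runs 2, rem=0, completes. Q0=[] Q1=[] Q2=[P1,P2,P4]
t=37-45: P1@Q2 runs 8, rem=0, completes. Q0=[] Q1=[] Q2=[P2,P4]
t=45-48: P2@Q2 runs 3, rem=0, completes. Q0=[] Q1=[] Q2=[P4]
t=48-52: P4@Q2 runs 4, rem=0, completes. Q0=[] Q1=[] Q2=[]

Answer: P1(0-2) P2(2-4) P3(4-6) P4(6-8) P5(8-10) P1(10-15) P2(15-20) P3(20-23) P3(23-25) P4(25-30) P5(30-35) P3(35-37) P1(37-45) P2(45-48) P4(48-52)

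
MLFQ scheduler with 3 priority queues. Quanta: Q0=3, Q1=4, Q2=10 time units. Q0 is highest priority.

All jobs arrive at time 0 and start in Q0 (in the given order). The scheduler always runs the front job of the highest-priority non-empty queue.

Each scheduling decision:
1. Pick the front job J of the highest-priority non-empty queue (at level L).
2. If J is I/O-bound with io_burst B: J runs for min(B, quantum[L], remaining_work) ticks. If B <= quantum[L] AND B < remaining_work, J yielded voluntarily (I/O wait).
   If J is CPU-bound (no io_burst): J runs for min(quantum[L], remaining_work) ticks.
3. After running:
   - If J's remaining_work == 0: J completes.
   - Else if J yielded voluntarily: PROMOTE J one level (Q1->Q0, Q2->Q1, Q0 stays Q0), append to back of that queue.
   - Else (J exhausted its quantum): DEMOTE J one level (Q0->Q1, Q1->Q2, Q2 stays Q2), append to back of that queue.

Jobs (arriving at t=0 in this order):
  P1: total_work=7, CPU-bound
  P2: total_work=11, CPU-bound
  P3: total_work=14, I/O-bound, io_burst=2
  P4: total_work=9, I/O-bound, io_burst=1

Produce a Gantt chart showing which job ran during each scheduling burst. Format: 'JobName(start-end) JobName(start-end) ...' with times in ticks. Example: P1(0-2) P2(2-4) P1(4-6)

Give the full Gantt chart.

Answer: P1(0-3) P2(3-6) P3(6-8) P4(8-9) P3(9-11) P4(11-12) P3(12-14) P4(14-15) P3(15-17) P4(17-18) P3(18-20) P4(20-21) P3(21-23) P4(23-24) P3(24-26) P4(26-27) P4(27-28) P4(28-29) P1(29-33) P2(33-37) P2(37-41)

Derivation:
t=0-3: P1@Q0 runs 3, rem=4, quantum used, demote→Q1. Q0=[P2,P3,P4] Q1=[P1] Q2=[]
t=3-6: P2@Q0 runs 3, rem=8, quantum used, demote→Q1. Q0=[P3,P4] Q1=[P1,P2] Q2=[]
t=6-8: P3@Q0 runs 2, rem=12, I/O yield, promote→Q0. Q0=[P4,P3] Q1=[P1,P2] Q2=[]
t=8-9: P4@Q0 runs 1, rem=8, I/O yield, promote→Q0. Q0=[P3,P4] Q1=[P1,P2] Q2=[]
t=9-11: P3@Q0 runs 2, rem=10, I/O yield, promote→Q0. Q0=[P4,P3] Q1=[P1,P2] Q2=[]
t=11-12: P4@Q0 runs 1, rem=7, I/O yield, promote→Q0. Q0=[P3,P4] Q1=[P1,P2] Q2=[]
t=12-14: P3@Q0 runs 2, rem=8, I/O yield, promote→Q0. Q0=[P4,P3] Q1=[P1,P2] Q2=[]
t=14-15: P4@Q0 runs 1, rem=6, I/O yield, promote→Q0. Q0=[P3,P4] Q1=[P1,P2] Q2=[]
t=15-17: P3@Q0 runs 2, rem=6, I/O yield, promote→Q0. Q0=[P4,P3] Q1=[P1,P2] Q2=[]
t=17-18: P4@Q0 runs 1, rem=5, I/O yield, promote→Q0. Q0=[P3,P4] Q1=[P1,P2] Q2=[]
t=18-20: P3@Q0 runs 2, rem=4, I/O yield, promote→Q0. Q0=[P4,P3] Q1=[P1,P2] Q2=[]
t=20-21: P4@Q0 runs 1, rem=4, I/O yield, promote→Q0. Q0=[P3,P4] Q1=[P1,P2] Q2=[]
t=21-23: P3@Q0 runs 2, rem=2, I/O yield, promote→Q0. Q0=[P4,P3] Q1=[P1,P2] Q2=[]
t=23-24: P4@Q0 runs 1, rem=3, I/O yield, promote→Q0. Q0=[P3,P4] Q1=[P1,P2] Q2=[]
t=24-26: P3@Q0 runs 2, rem=0, completes. Q0=[P4] Q1=[P1,P2] Q2=[]
t=26-27: P4@Q0 runs 1, rem=2, I/O yield, promote→Q0. Q0=[P4] Q1=[P1,P2] Q2=[]
t=27-28: P4@Q0 runs 1, rem=1, I/O yield, promote→Q0. Q0=[P4] Q1=[P1,P2] Q2=[]
t=28-29: P4@Q0 runs 1, rem=0, completes. Q0=[] Q1=[P1,P2] Q2=[]
t=29-33: P1@Q1 runs 4, rem=0, completes. Q0=[] Q1=[P2] Q2=[]
t=33-37: P2@Q1 runs 4, rem=4, quantum used, demote→Q2. Q0=[] Q1=[] Q2=[P2]
t=37-41: P2@Q2 runs 4, rem=0, completes. Q0=[] Q1=[] Q2=[]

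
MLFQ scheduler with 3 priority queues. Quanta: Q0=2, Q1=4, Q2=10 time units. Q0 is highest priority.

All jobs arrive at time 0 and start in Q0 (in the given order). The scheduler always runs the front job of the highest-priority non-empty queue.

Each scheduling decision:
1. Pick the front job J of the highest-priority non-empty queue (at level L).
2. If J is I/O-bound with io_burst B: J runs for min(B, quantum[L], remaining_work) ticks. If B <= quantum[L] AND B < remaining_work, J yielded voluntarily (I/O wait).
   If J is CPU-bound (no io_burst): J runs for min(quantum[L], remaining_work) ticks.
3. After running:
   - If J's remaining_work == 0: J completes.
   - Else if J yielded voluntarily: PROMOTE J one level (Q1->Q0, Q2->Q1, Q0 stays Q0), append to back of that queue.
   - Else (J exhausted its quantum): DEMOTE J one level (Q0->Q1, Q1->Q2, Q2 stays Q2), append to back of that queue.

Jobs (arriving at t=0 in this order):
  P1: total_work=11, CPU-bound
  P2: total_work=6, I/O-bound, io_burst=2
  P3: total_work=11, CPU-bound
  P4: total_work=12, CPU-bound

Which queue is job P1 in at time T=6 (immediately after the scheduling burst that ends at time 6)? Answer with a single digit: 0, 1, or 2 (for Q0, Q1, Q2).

Answer: 1

Derivation:
t=0-2: P1@Q0 runs 2, rem=9, quantum used, demote→Q1. Q0=[P2,P3,P4] Q1=[P1] Q2=[]
t=2-4: P2@Q0 runs 2, rem=4, I/O yield, promote→Q0. Q0=[P3,P4,P2] Q1=[P1] Q2=[]
t=4-6: P3@Q0 runs 2, rem=9, quantum used, demote→Q1. Q0=[P4,P2] Q1=[P1,P3] Q2=[]
t=6-8: P4@Q0 runs 2, rem=10, quantum used, demote→Q1. Q0=[P2] Q1=[P1,P3,P4] Q2=[]
t=8-10: P2@Q0 runs 2, rem=2, I/O yield, promote→Q0. Q0=[P2] Q1=[P1,P3,P4] Q2=[]
t=10-12: P2@Q0 runs 2, rem=0, completes. Q0=[] Q1=[P1,P3,P4] Q2=[]
t=12-16: P1@Q1 runs 4, rem=5, quantum used, demote→Q2. Q0=[] Q1=[P3,P4] Q2=[P1]
t=16-20: P3@Q1 runs 4, rem=5, quantum used, demote→Q2. Q0=[] Q1=[P4] Q2=[P1,P3]
t=20-24: P4@Q1 runs 4, rem=6, quantum used, demote→Q2. Q0=[] Q1=[] Q2=[P1,P3,P4]
t=24-29: P1@Q2 runs 5, rem=0, completes. Q0=[] Q1=[] Q2=[P3,P4]
t=29-34: P3@Q2 runs 5, rem=0, completes. Q0=[] Q1=[] Q2=[P4]
t=34-40: P4@Q2 runs 6, rem=0, completes. Q0=[] Q1=[] Q2=[]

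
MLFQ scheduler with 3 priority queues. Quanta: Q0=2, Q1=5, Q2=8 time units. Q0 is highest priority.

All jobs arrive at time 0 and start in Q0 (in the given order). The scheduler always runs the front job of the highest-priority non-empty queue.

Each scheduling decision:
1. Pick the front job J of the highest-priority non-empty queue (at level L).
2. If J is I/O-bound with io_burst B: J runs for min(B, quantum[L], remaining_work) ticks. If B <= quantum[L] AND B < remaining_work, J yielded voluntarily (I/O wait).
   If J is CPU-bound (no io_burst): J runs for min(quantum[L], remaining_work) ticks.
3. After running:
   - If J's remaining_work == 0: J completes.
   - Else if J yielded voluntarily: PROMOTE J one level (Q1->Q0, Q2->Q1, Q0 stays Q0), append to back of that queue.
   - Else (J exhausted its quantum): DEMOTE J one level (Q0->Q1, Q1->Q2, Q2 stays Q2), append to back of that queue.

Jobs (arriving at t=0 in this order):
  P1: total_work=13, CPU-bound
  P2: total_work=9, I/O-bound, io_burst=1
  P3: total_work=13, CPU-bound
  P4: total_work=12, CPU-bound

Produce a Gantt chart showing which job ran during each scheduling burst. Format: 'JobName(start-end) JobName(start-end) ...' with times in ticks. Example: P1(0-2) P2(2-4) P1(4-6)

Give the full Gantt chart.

Answer: P1(0-2) P2(2-3) P3(3-5) P4(5-7) P2(7-8) P2(8-9) P2(9-10) P2(10-11) P2(11-12) P2(12-13) P2(13-14) P2(14-15) P1(15-20) P3(20-25) P4(25-30) P1(30-36) P3(36-42) P4(42-47)

Derivation:
t=0-2: P1@Q0 runs 2, rem=11, quantum used, demote→Q1. Q0=[P2,P3,P4] Q1=[P1] Q2=[]
t=2-3: P2@Q0 runs 1, rem=8, I/O yield, promote→Q0. Q0=[P3,P4,P2] Q1=[P1] Q2=[]
t=3-5: P3@Q0 runs 2, rem=11, quantum used, demote→Q1. Q0=[P4,P2] Q1=[P1,P3] Q2=[]
t=5-7: P4@Q0 runs 2, rem=10, quantum used, demote→Q1. Q0=[P2] Q1=[P1,P3,P4] Q2=[]
t=7-8: P2@Q0 runs 1, rem=7, I/O yield, promote→Q0. Q0=[P2] Q1=[P1,P3,P4] Q2=[]
t=8-9: P2@Q0 runs 1, rem=6, I/O yield, promote→Q0. Q0=[P2] Q1=[P1,P3,P4] Q2=[]
t=9-10: P2@Q0 runs 1, rem=5, I/O yield, promote→Q0. Q0=[P2] Q1=[P1,P3,P4] Q2=[]
t=10-11: P2@Q0 runs 1, rem=4, I/O yield, promote→Q0. Q0=[P2] Q1=[P1,P3,P4] Q2=[]
t=11-12: P2@Q0 runs 1, rem=3, I/O yield, promote→Q0. Q0=[P2] Q1=[P1,P3,P4] Q2=[]
t=12-13: P2@Q0 runs 1, rem=2, I/O yield, promote→Q0. Q0=[P2] Q1=[P1,P3,P4] Q2=[]
t=13-14: P2@Q0 runs 1, rem=1, I/O yield, promote→Q0. Q0=[P2] Q1=[P1,P3,P4] Q2=[]
t=14-15: P2@Q0 runs 1, rem=0, completes. Q0=[] Q1=[P1,P3,P4] Q2=[]
t=15-20: P1@Q1 runs 5, rem=6, quantum used, demote→Q2. Q0=[] Q1=[P3,P4] Q2=[P1]
t=20-25: P3@Q1 runs 5, rem=6, quantum used, demote→Q2. Q0=[] Q1=[P4] Q2=[P1,P3]
t=25-30: P4@Q1 runs 5, rem=5, quantum used, demote→Q2. Q0=[] Q1=[] Q2=[P1,P3,P4]
t=30-36: P1@Q2 runs 6, rem=0, completes. Q0=[] Q1=[] Q2=[P3,P4]
t=36-42: P3@Q2 runs 6, rem=0, completes. Q0=[] Q1=[] Q2=[P4]
t=42-47: P4@Q2 runs 5, rem=0, completes. Q0=[] Q1=[] Q2=[]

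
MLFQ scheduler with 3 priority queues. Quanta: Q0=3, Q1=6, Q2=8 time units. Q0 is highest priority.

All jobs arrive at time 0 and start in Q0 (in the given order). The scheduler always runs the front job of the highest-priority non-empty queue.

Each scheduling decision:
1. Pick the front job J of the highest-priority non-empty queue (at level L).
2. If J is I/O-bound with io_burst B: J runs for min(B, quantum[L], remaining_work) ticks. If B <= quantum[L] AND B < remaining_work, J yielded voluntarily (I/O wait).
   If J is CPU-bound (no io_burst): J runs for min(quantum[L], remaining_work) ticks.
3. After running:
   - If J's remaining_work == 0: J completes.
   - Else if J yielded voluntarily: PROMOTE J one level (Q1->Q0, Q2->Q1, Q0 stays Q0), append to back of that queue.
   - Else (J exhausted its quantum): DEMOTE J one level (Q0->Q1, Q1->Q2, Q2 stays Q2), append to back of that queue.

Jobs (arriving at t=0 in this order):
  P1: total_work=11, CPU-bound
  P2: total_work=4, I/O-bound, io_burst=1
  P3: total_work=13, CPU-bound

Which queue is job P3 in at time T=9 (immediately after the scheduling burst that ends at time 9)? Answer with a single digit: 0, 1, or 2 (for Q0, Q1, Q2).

t=0-3: P1@Q0 runs 3, rem=8, quantum used, demote→Q1. Q0=[P2,P3] Q1=[P1] Q2=[]
t=3-4: P2@Q0 runs 1, rem=3, I/O yield, promote→Q0. Q0=[P3,P2] Q1=[P1] Q2=[]
t=4-7: P3@Q0 runs 3, rem=10, quantum used, demote→Q1. Q0=[P2] Q1=[P1,P3] Q2=[]
t=7-8: P2@Q0 runs 1, rem=2, I/O yield, promote→Q0. Q0=[P2] Q1=[P1,P3] Q2=[]
t=8-9: P2@Q0 runs 1, rem=1, I/O yield, promote→Q0. Q0=[P2] Q1=[P1,P3] Q2=[]
t=9-10: P2@Q0 runs 1, rem=0, completes. Q0=[] Q1=[P1,P3] Q2=[]
t=10-16: P1@Q1 runs 6, rem=2, quantum used, demote→Q2. Q0=[] Q1=[P3] Q2=[P1]
t=16-22: P3@Q1 runs 6, rem=4, quantum used, demote→Q2. Q0=[] Q1=[] Q2=[P1,P3]
t=22-24: P1@Q2 runs 2, rem=0, completes. Q0=[] Q1=[] Q2=[P3]
t=24-28: P3@Q2 runs 4, rem=0, completes. Q0=[] Q1=[] Q2=[]

Answer: 1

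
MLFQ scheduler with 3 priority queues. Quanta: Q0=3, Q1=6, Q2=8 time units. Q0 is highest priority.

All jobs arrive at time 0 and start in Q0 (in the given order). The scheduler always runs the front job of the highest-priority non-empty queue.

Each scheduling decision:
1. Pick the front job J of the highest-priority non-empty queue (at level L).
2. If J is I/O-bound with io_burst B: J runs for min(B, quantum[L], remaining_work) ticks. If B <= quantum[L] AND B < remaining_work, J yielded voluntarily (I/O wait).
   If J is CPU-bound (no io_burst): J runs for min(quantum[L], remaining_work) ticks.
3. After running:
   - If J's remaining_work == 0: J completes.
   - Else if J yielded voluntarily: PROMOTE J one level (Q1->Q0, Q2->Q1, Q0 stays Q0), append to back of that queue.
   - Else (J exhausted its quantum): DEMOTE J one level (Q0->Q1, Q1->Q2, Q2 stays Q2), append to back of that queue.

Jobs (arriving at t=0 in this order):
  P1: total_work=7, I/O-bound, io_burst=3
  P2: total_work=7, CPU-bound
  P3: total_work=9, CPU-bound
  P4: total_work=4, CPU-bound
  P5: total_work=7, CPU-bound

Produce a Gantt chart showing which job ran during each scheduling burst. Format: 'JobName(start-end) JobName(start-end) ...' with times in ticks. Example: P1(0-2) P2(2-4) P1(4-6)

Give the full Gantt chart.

Answer: P1(0-3) P2(3-6) P3(6-9) P4(9-12) P5(12-15) P1(15-18) P1(18-19) P2(19-23) P3(23-29) P4(29-30) P5(30-34)

Derivation:
t=0-3: P1@Q0 runs 3, rem=4, I/O yield, promote→Q0. Q0=[P2,P3,P4,P5,P1] Q1=[] Q2=[]
t=3-6: P2@Q0 runs 3, rem=4, quantum used, demote→Q1. Q0=[P3,P4,P5,P1] Q1=[P2] Q2=[]
t=6-9: P3@Q0 runs 3, rem=6, quantum used, demote→Q1. Q0=[P4,P5,P1] Q1=[P2,P3] Q2=[]
t=9-12: P4@Q0 runs 3, rem=1, quantum used, demote→Q1. Q0=[P5,P1] Q1=[P2,P3,P4] Q2=[]
t=12-15: P5@Q0 runs 3, rem=4, quantum used, demote→Q1. Q0=[P1] Q1=[P2,P3,P4,P5] Q2=[]
t=15-18: P1@Q0 runs 3, rem=1, I/O yield, promote→Q0. Q0=[P1] Q1=[P2,P3,P4,P5] Q2=[]
t=18-19: P1@Q0 runs 1, rem=0, completes. Q0=[] Q1=[P2,P3,P4,P5] Q2=[]
t=19-23: P2@Q1 runs 4, rem=0, completes. Q0=[] Q1=[P3,P4,P5] Q2=[]
t=23-29: P3@Q1 runs 6, rem=0, completes. Q0=[] Q1=[P4,P5] Q2=[]
t=29-30: P4@Q1 runs 1, rem=0, completes. Q0=[] Q1=[P5] Q2=[]
t=30-34: P5@Q1 runs 4, rem=0, completes. Q0=[] Q1=[] Q2=[]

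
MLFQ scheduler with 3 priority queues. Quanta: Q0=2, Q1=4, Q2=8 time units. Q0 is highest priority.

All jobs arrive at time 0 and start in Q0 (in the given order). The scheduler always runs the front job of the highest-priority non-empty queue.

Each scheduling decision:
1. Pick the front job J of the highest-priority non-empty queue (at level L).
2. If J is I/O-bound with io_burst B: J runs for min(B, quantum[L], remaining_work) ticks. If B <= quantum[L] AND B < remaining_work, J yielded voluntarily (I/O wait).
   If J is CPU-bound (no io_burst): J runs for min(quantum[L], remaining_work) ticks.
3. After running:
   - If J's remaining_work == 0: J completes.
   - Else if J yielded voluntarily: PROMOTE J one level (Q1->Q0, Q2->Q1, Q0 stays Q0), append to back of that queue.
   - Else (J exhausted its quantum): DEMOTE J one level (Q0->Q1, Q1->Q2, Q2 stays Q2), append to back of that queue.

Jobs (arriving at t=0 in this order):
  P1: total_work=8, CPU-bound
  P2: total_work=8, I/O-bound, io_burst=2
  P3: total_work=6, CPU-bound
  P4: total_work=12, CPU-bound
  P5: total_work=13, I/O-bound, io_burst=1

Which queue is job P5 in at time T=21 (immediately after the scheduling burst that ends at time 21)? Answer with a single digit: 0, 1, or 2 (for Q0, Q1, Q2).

Answer: 0

Derivation:
t=0-2: P1@Q0 runs 2, rem=6, quantum used, demote→Q1. Q0=[P2,P3,P4,P5] Q1=[P1] Q2=[]
t=2-4: P2@Q0 runs 2, rem=6, I/O yield, promote→Q0. Q0=[P3,P4,P5,P2] Q1=[P1] Q2=[]
t=4-6: P3@Q0 runs 2, rem=4, quantum used, demote→Q1. Q0=[P4,P5,P2] Q1=[P1,P3] Q2=[]
t=6-8: P4@Q0 runs 2, rem=10, quantum used, demote→Q1. Q0=[P5,P2] Q1=[P1,P3,P4] Q2=[]
t=8-9: P5@Q0 runs 1, rem=12, I/O yield, promote→Q0. Q0=[P2,P5] Q1=[P1,P3,P4] Q2=[]
t=9-11: P2@Q0 runs 2, rem=4, I/O yield, promote→Q0. Q0=[P5,P2] Q1=[P1,P3,P4] Q2=[]
t=11-12: P5@Q0 runs 1, rem=11, I/O yield, promote→Q0. Q0=[P2,P5] Q1=[P1,P3,P4] Q2=[]
t=12-14: P2@Q0 runs 2, rem=2, I/O yield, promote→Q0. Q0=[P5,P2] Q1=[P1,P3,P4] Q2=[]
t=14-15: P5@Q0 runs 1, rem=10, I/O yield, promote→Q0. Q0=[P2,P5] Q1=[P1,P3,P4] Q2=[]
t=15-17: P2@Q0 runs 2, rem=0, completes. Q0=[P5] Q1=[P1,P3,P4] Q2=[]
t=17-18: P5@Q0 runs 1, rem=9, I/O yield, promote→Q0. Q0=[P5] Q1=[P1,P3,P4] Q2=[]
t=18-19: P5@Q0 runs 1, rem=8, I/O yield, promote→Q0. Q0=[P5] Q1=[P1,P3,P4] Q2=[]
t=19-20: P5@Q0 runs 1, rem=7, I/O yield, promote→Q0. Q0=[P5] Q1=[P1,P3,P4] Q2=[]
t=20-21: P5@Q0 runs 1, rem=6, I/O yield, promote→Q0. Q0=[P5] Q1=[P1,P3,P4] Q2=[]
t=21-22: P5@Q0 runs 1, rem=5, I/O yield, promote→Q0. Q0=[P5] Q1=[P1,P3,P4] Q2=[]
t=22-23: P5@Q0 runs 1, rem=4, I/O yield, promote→Q0. Q0=[P5] Q1=[P1,P3,P4] Q2=[]
t=23-24: P5@Q0 runs 1, rem=3, I/O yield, promote→Q0. Q0=[P5] Q1=[P1,P3,P4] Q2=[]
t=24-25: P5@Q0 runs 1, rem=2, I/O yield, promote→Q0. Q0=[P5] Q1=[P1,P3,P4] Q2=[]
t=25-26: P5@Q0 runs 1, rem=1, I/O yield, promote→Q0. Q0=[P5] Q1=[P1,P3,P4] Q2=[]
t=26-27: P5@Q0 runs 1, rem=0, completes. Q0=[] Q1=[P1,P3,P4] Q2=[]
t=27-31: P1@Q1 runs 4, rem=2, quantum used, demote→Q2. Q0=[] Q1=[P3,P4] Q2=[P1]
t=31-35: P3@Q1 runs 4, rem=0, completes. Q0=[] Q1=[P4] Q2=[P1]
t=35-39: P4@Q1 runs 4, rem=6, quantum used, demote→Q2. Q0=[] Q1=[] Q2=[P1,P4]
t=39-41: P1@Q2 runs 2, rem=0, completes. Q0=[] Q1=[] Q2=[P4]
t=41-47: P4@Q2 runs 6, rem=0, completes. Q0=[] Q1=[] Q2=[]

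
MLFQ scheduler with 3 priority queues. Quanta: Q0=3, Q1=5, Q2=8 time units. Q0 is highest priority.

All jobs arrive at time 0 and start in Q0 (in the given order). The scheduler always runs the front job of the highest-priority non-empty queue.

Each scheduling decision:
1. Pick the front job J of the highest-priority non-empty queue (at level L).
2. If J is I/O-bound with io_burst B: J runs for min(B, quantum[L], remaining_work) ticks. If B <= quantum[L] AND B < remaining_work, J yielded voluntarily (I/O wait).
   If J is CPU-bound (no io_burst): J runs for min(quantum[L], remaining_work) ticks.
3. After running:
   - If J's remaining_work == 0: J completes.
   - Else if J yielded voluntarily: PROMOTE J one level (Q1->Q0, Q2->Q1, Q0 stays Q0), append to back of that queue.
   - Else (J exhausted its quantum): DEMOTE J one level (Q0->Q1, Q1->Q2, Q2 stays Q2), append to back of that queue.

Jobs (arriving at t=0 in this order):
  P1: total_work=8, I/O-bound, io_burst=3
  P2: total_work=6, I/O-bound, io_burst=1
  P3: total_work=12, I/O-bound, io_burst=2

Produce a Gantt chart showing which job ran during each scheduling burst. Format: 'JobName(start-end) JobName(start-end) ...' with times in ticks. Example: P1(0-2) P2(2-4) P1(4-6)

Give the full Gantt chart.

t=0-3: P1@Q0 runs 3, rem=5, I/O yield, promote→Q0. Q0=[P2,P3,P1] Q1=[] Q2=[]
t=3-4: P2@Q0 runs 1, rem=5, I/O yield, promote→Q0. Q0=[P3,P1,P2] Q1=[] Q2=[]
t=4-6: P3@Q0 runs 2, rem=10, I/O yield, promote→Q0. Q0=[P1,P2,P3] Q1=[] Q2=[]
t=6-9: P1@Q0 runs 3, rem=2, I/O yield, promote→Q0. Q0=[P2,P3,P1] Q1=[] Q2=[]
t=9-10: P2@Q0 runs 1, rem=4, I/O yield, promote→Q0. Q0=[P3,P1,P2] Q1=[] Q2=[]
t=10-12: P3@Q0 runs 2, rem=8, I/O yield, promote→Q0. Q0=[P1,P2,P3] Q1=[] Q2=[]
t=12-14: P1@Q0 runs 2, rem=0, completes. Q0=[P2,P3] Q1=[] Q2=[]
t=14-15: P2@Q0 runs 1, rem=3, I/O yield, promote→Q0. Q0=[P3,P2] Q1=[] Q2=[]
t=15-17: P3@Q0 runs 2, rem=6, I/O yield, promote→Q0. Q0=[P2,P3] Q1=[] Q2=[]
t=17-18: P2@Q0 runs 1, rem=2, I/O yield, promote→Q0. Q0=[P3,P2] Q1=[] Q2=[]
t=18-20: P3@Q0 runs 2, rem=4, I/O yield, promote→Q0. Q0=[P2,P3] Q1=[] Q2=[]
t=20-21: P2@Q0 runs 1, rem=1, I/O yield, promote→Q0. Q0=[P3,P2] Q1=[] Q2=[]
t=21-23: P3@Q0 runs 2, rem=2, I/O yield, promote→Q0. Q0=[P2,P3] Q1=[] Q2=[]
t=23-24: P2@Q0 runs 1, rem=0, completes. Q0=[P3] Q1=[] Q2=[]
t=24-26: P3@Q0 runs 2, rem=0, completes. Q0=[] Q1=[] Q2=[]

Answer: P1(0-3) P2(3-4) P3(4-6) P1(6-9) P2(9-10) P3(10-12) P1(12-14) P2(14-15) P3(15-17) P2(17-18) P3(18-20) P2(20-21) P3(21-23) P2(23-24) P3(24-26)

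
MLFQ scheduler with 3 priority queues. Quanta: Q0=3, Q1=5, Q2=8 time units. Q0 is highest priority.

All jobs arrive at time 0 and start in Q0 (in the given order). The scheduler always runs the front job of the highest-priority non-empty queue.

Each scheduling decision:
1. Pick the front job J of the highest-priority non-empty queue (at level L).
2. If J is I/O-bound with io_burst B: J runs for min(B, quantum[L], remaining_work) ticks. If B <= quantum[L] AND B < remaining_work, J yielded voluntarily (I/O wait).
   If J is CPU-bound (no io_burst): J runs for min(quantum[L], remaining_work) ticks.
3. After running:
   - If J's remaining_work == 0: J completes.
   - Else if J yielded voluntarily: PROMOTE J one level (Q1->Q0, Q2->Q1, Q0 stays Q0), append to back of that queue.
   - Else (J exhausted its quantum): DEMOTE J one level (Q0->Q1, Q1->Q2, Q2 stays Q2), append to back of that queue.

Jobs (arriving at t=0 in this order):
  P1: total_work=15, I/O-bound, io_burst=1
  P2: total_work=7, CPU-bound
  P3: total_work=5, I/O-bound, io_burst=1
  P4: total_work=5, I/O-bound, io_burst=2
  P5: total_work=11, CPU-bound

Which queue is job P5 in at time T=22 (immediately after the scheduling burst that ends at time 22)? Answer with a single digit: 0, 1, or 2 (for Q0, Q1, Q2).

Answer: 1

Derivation:
t=0-1: P1@Q0 runs 1, rem=14, I/O yield, promote→Q0. Q0=[P2,P3,P4,P5,P1] Q1=[] Q2=[]
t=1-4: P2@Q0 runs 3, rem=4, quantum used, demote→Q1. Q0=[P3,P4,P5,P1] Q1=[P2] Q2=[]
t=4-5: P3@Q0 runs 1, rem=4, I/O yield, promote→Q0. Q0=[P4,P5,P1,P3] Q1=[P2] Q2=[]
t=5-7: P4@Q0 runs 2, rem=3, I/O yield, promote→Q0. Q0=[P5,P1,P3,P4] Q1=[P2] Q2=[]
t=7-10: P5@Q0 runs 3, rem=8, quantum used, demote→Q1. Q0=[P1,P3,P4] Q1=[P2,P5] Q2=[]
t=10-11: P1@Q0 runs 1, rem=13, I/O yield, promote→Q0. Q0=[P3,P4,P1] Q1=[P2,P5] Q2=[]
t=11-12: P3@Q0 runs 1, rem=3, I/O yield, promote→Q0. Q0=[P4,P1,P3] Q1=[P2,P5] Q2=[]
t=12-14: P4@Q0 runs 2, rem=1, I/O yield, promote→Q0. Q0=[P1,P3,P4] Q1=[P2,P5] Q2=[]
t=14-15: P1@Q0 runs 1, rem=12, I/O yield, promote→Q0. Q0=[P3,P4,P1] Q1=[P2,P5] Q2=[]
t=15-16: P3@Q0 runs 1, rem=2, I/O yield, promote→Q0. Q0=[P4,P1,P3] Q1=[P2,P5] Q2=[]
t=16-17: P4@Q0 runs 1, rem=0, completes. Q0=[P1,P3] Q1=[P2,P5] Q2=[]
t=17-18: P1@Q0 runs 1, rem=11, I/O yield, promote→Q0. Q0=[P3,P1] Q1=[P2,P5] Q2=[]
t=18-19: P3@Q0 runs 1, rem=1, I/O yield, promote→Q0. Q0=[P1,P3] Q1=[P2,P5] Q2=[]
t=19-20: P1@Q0 runs 1, rem=10, I/O yield, promote→Q0. Q0=[P3,P1] Q1=[P2,P5] Q2=[]
t=20-21: P3@Q0 runs 1, rem=0, completes. Q0=[P1] Q1=[P2,P5] Q2=[]
t=21-22: P1@Q0 runs 1, rem=9, I/O yield, promote→Q0. Q0=[P1] Q1=[P2,P5] Q2=[]
t=22-23: P1@Q0 runs 1, rem=8, I/O yield, promote→Q0. Q0=[P1] Q1=[P2,P5] Q2=[]
t=23-24: P1@Q0 runs 1, rem=7, I/O yield, promote→Q0. Q0=[P1] Q1=[P2,P5] Q2=[]
t=24-25: P1@Q0 runs 1, rem=6, I/O yield, promote→Q0. Q0=[P1] Q1=[P2,P5] Q2=[]
t=25-26: P1@Q0 runs 1, rem=5, I/O yield, promote→Q0. Q0=[P1] Q1=[P2,P5] Q2=[]
t=26-27: P1@Q0 runs 1, rem=4, I/O yield, promote→Q0. Q0=[P1] Q1=[P2,P5] Q2=[]
t=27-28: P1@Q0 runs 1, rem=3, I/O yield, promote→Q0. Q0=[P1] Q1=[P2,P5] Q2=[]
t=28-29: P1@Q0 runs 1, rem=2, I/O yield, promote→Q0. Q0=[P1] Q1=[P2,P5] Q2=[]
t=29-30: P1@Q0 runs 1, rem=1, I/O yield, promote→Q0. Q0=[P1] Q1=[P2,P5] Q2=[]
t=30-31: P1@Q0 runs 1, rem=0, completes. Q0=[] Q1=[P2,P5] Q2=[]
t=31-35: P2@Q1 runs 4, rem=0, completes. Q0=[] Q1=[P5] Q2=[]
t=35-40: P5@Q1 runs 5, rem=3, quantum used, demote→Q2. Q0=[] Q1=[] Q2=[P5]
t=40-43: P5@Q2 runs 3, rem=0, completes. Q0=[] Q1=[] Q2=[]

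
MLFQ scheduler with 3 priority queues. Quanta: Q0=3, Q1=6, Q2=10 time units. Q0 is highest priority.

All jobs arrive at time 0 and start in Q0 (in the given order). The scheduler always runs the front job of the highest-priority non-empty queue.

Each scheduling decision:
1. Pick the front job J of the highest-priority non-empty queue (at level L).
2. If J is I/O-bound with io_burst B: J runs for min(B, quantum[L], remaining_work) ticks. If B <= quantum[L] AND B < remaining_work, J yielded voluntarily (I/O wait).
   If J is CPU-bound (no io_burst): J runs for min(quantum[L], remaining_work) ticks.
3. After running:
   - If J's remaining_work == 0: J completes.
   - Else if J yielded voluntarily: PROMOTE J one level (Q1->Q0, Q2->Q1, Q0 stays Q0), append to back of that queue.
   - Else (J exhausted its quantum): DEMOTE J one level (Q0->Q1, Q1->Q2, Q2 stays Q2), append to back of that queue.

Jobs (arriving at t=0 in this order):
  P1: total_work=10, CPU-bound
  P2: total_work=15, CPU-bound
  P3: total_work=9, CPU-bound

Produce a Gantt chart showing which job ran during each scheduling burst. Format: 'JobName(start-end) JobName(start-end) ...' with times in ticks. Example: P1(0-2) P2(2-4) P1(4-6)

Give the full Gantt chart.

t=0-3: P1@Q0 runs 3, rem=7, quantum used, demote→Q1. Q0=[P2,P3] Q1=[P1] Q2=[]
t=3-6: P2@Q0 runs 3, rem=12, quantum used, demote→Q1. Q0=[P3] Q1=[P1,P2] Q2=[]
t=6-9: P3@Q0 runs 3, rem=6, quantum used, demote→Q1. Q0=[] Q1=[P1,P2,P3] Q2=[]
t=9-15: P1@Q1 runs 6, rem=1, quantum used, demote→Q2. Q0=[] Q1=[P2,P3] Q2=[P1]
t=15-21: P2@Q1 runs 6, rem=6, quantum used, demote→Q2. Q0=[] Q1=[P3] Q2=[P1,P2]
t=21-27: P3@Q1 runs 6, rem=0, completes. Q0=[] Q1=[] Q2=[P1,P2]
t=27-28: P1@Q2 runs 1, rem=0, completes. Q0=[] Q1=[] Q2=[P2]
t=28-34: P2@Q2 runs 6, rem=0, completes. Q0=[] Q1=[] Q2=[]

Answer: P1(0-3) P2(3-6) P3(6-9) P1(9-15) P2(15-21) P3(21-27) P1(27-28) P2(28-34)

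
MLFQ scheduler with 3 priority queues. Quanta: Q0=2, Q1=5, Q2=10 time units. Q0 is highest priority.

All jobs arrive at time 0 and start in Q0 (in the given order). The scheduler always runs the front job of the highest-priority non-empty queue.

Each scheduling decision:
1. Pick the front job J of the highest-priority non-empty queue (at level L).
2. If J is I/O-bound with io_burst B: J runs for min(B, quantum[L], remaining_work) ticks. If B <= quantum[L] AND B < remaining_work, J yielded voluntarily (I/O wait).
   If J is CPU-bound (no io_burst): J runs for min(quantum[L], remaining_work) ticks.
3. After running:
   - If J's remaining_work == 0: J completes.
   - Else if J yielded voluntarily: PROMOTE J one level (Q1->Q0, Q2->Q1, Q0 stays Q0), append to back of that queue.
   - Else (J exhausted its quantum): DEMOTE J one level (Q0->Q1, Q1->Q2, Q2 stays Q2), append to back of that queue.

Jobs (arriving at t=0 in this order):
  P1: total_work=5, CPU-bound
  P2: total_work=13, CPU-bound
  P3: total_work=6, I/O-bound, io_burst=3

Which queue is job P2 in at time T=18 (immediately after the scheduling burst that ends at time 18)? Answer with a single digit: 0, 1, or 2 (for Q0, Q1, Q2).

Answer: 2

Derivation:
t=0-2: P1@Q0 runs 2, rem=3, quantum used, demote→Q1. Q0=[P2,P3] Q1=[P1] Q2=[]
t=2-4: P2@Q0 runs 2, rem=11, quantum used, demote→Q1. Q0=[P3] Q1=[P1,P2] Q2=[]
t=4-6: P3@Q0 runs 2, rem=4, quantum used, demote→Q1. Q0=[] Q1=[P1,P2,P3] Q2=[]
t=6-9: P1@Q1 runs 3, rem=0, completes. Q0=[] Q1=[P2,P3] Q2=[]
t=9-14: P2@Q1 runs 5, rem=6, quantum used, demote→Q2. Q0=[] Q1=[P3] Q2=[P2]
t=14-17: P3@Q1 runs 3, rem=1, I/O yield, promote→Q0. Q0=[P3] Q1=[] Q2=[P2]
t=17-18: P3@Q0 runs 1, rem=0, completes. Q0=[] Q1=[] Q2=[P2]
t=18-24: P2@Q2 runs 6, rem=0, completes. Q0=[] Q1=[] Q2=[]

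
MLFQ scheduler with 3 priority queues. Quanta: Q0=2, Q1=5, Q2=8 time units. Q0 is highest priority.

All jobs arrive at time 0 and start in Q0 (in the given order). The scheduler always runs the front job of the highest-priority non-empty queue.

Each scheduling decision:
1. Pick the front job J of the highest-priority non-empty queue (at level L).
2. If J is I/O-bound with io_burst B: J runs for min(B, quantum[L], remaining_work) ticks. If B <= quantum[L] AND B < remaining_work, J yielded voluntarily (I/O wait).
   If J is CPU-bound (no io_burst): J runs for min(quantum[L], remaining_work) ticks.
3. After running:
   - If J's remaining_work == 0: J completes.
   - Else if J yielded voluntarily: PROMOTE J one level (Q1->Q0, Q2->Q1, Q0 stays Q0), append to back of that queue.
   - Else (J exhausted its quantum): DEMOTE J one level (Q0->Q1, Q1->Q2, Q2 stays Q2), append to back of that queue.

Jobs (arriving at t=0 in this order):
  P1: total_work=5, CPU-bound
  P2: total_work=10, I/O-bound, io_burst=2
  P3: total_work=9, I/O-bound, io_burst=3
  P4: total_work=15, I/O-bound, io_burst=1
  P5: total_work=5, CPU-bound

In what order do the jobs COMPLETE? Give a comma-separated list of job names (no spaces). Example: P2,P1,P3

Answer: P2,P4,P1,P5,P3

Derivation:
t=0-2: P1@Q0 runs 2, rem=3, quantum used, demote→Q1. Q0=[P2,P3,P4,P5] Q1=[P1] Q2=[]
t=2-4: P2@Q0 runs 2, rem=8, I/O yield, promote→Q0. Q0=[P3,P4,P5,P2] Q1=[P1] Q2=[]
t=4-6: P3@Q0 runs 2, rem=7, quantum used, demote→Q1. Q0=[P4,P5,P2] Q1=[P1,P3] Q2=[]
t=6-7: P4@Q0 runs 1, rem=14, I/O yield, promote→Q0. Q0=[P5,P2,P4] Q1=[P1,P3] Q2=[]
t=7-9: P5@Q0 runs 2, rem=3, quantum used, demote→Q1. Q0=[P2,P4] Q1=[P1,P3,P5] Q2=[]
t=9-11: P2@Q0 runs 2, rem=6, I/O yield, promote→Q0. Q0=[P4,P2] Q1=[P1,P3,P5] Q2=[]
t=11-12: P4@Q0 runs 1, rem=13, I/O yield, promote→Q0. Q0=[P2,P4] Q1=[P1,P3,P5] Q2=[]
t=12-14: P2@Q0 runs 2, rem=4, I/O yield, promote→Q0. Q0=[P4,P2] Q1=[P1,P3,P5] Q2=[]
t=14-15: P4@Q0 runs 1, rem=12, I/O yield, promote→Q0. Q0=[P2,P4] Q1=[P1,P3,P5] Q2=[]
t=15-17: P2@Q0 runs 2, rem=2, I/O yield, promote→Q0. Q0=[P4,P2] Q1=[P1,P3,P5] Q2=[]
t=17-18: P4@Q0 runs 1, rem=11, I/O yield, promote→Q0. Q0=[P2,P4] Q1=[P1,P3,P5] Q2=[]
t=18-20: P2@Q0 runs 2, rem=0, completes. Q0=[P4] Q1=[P1,P3,P5] Q2=[]
t=20-21: P4@Q0 runs 1, rem=10, I/O yield, promote→Q0. Q0=[P4] Q1=[P1,P3,P5] Q2=[]
t=21-22: P4@Q0 runs 1, rem=9, I/O yield, promote→Q0. Q0=[P4] Q1=[P1,P3,P5] Q2=[]
t=22-23: P4@Q0 runs 1, rem=8, I/O yield, promote→Q0. Q0=[P4] Q1=[P1,P3,P5] Q2=[]
t=23-24: P4@Q0 runs 1, rem=7, I/O yield, promote→Q0. Q0=[P4] Q1=[P1,P3,P5] Q2=[]
t=24-25: P4@Q0 runs 1, rem=6, I/O yield, promote→Q0. Q0=[P4] Q1=[P1,P3,P5] Q2=[]
t=25-26: P4@Q0 runs 1, rem=5, I/O yield, promote→Q0. Q0=[P4] Q1=[P1,P3,P5] Q2=[]
t=26-27: P4@Q0 runs 1, rem=4, I/O yield, promote→Q0. Q0=[P4] Q1=[P1,P3,P5] Q2=[]
t=27-28: P4@Q0 runs 1, rem=3, I/O yield, promote→Q0. Q0=[P4] Q1=[P1,P3,P5] Q2=[]
t=28-29: P4@Q0 runs 1, rem=2, I/O yield, promote→Q0. Q0=[P4] Q1=[P1,P3,P5] Q2=[]
t=29-30: P4@Q0 runs 1, rem=1, I/O yield, promote→Q0. Q0=[P4] Q1=[P1,P3,P5] Q2=[]
t=30-31: P4@Q0 runs 1, rem=0, completes. Q0=[] Q1=[P1,P3,P5] Q2=[]
t=31-34: P1@Q1 runs 3, rem=0, completes. Q0=[] Q1=[P3,P5] Q2=[]
t=34-37: P3@Q1 runs 3, rem=4, I/O yield, promote→Q0. Q0=[P3] Q1=[P5] Q2=[]
t=37-39: P3@Q0 runs 2, rem=2, quantum used, demote→Q1. Q0=[] Q1=[P5,P3] Q2=[]
t=39-42: P5@Q1 runs 3, rem=0, completes. Q0=[] Q1=[P3] Q2=[]
t=42-44: P3@Q1 runs 2, rem=0, completes. Q0=[] Q1=[] Q2=[]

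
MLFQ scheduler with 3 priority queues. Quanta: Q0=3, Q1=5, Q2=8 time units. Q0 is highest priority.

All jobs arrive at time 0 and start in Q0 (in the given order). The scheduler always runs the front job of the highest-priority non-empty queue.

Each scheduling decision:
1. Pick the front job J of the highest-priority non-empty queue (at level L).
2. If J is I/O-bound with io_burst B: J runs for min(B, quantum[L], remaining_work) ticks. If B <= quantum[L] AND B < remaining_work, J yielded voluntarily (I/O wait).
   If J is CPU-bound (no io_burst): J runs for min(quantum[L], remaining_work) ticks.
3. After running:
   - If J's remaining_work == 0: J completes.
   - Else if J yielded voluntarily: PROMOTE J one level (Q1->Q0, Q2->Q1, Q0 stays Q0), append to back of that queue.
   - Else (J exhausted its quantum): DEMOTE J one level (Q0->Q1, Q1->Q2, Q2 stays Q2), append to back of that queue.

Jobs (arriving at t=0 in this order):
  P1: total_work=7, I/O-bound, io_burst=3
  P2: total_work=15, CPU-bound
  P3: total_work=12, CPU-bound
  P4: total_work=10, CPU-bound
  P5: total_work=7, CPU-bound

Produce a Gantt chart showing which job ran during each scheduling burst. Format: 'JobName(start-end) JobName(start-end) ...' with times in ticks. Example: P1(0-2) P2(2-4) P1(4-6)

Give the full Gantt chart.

Answer: P1(0-3) P2(3-6) P3(6-9) P4(9-12) P5(12-15) P1(15-18) P1(18-19) P2(19-24) P3(24-29) P4(29-34) P5(34-38) P2(38-45) P3(45-49) P4(49-51)

Derivation:
t=0-3: P1@Q0 runs 3, rem=4, I/O yield, promote→Q0. Q0=[P2,P3,P4,P5,P1] Q1=[] Q2=[]
t=3-6: P2@Q0 runs 3, rem=12, quantum used, demote→Q1. Q0=[P3,P4,P5,P1] Q1=[P2] Q2=[]
t=6-9: P3@Q0 runs 3, rem=9, quantum used, demote→Q1. Q0=[P4,P5,P1] Q1=[P2,P3] Q2=[]
t=9-12: P4@Q0 runs 3, rem=7, quantum used, demote→Q1. Q0=[P5,P1] Q1=[P2,P3,P4] Q2=[]
t=12-15: P5@Q0 runs 3, rem=4, quantum used, demote→Q1. Q0=[P1] Q1=[P2,P3,P4,P5] Q2=[]
t=15-18: P1@Q0 runs 3, rem=1, I/O yield, promote→Q0. Q0=[P1] Q1=[P2,P3,P4,P5] Q2=[]
t=18-19: P1@Q0 runs 1, rem=0, completes. Q0=[] Q1=[P2,P3,P4,P5] Q2=[]
t=19-24: P2@Q1 runs 5, rem=7, quantum used, demote→Q2. Q0=[] Q1=[P3,P4,P5] Q2=[P2]
t=24-29: P3@Q1 runs 5, rem=4, quantum used, demote→Q2. Q0=[] Q1=[P4,P5] Q2=[P2,P3]
t=29-34: P4@Q1 runs 5, rem=2, quantum used, demote→Q2. Q0=[] Q1=[P5] Q2=[P2,P3,P4]
t=34-38: P5@Q1 runs 4, rem=0, completes. Q0=[] Q1=[] Q2=[P2,P3,P4]
t=38-45: P2@Q2 runs 7, rem=0, completes. Q0=[] Q1=[] Q2=[P3,P4]
t=45-49: P3@Q2 runs 4, rem=0, completes. Q0=[] Q1=[] Q2=[P4]
t=49-51: P4@Q2 runs 2, rem=0, completes. Q0=[] Q1=[] Q2=[]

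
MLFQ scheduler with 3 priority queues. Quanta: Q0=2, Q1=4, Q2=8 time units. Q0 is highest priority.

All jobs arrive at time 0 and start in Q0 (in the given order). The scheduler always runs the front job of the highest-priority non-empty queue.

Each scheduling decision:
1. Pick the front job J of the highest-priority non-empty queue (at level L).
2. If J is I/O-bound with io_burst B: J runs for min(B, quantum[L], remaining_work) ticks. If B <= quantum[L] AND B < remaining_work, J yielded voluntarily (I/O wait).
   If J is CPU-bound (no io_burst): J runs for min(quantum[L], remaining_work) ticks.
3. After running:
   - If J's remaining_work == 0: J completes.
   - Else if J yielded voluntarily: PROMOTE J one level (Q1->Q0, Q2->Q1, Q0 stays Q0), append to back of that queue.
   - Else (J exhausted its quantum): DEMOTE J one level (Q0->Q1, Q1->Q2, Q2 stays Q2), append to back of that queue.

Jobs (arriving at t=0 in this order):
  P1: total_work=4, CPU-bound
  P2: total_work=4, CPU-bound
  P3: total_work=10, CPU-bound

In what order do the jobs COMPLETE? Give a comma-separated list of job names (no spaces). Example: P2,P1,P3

t=0-2: P1@Q0 runs 2, rem=2, quantum used, demote→Q1. Q0=[P2,P3] Q1=[P1] Q2=[]
t=2-4: P2@Q0 runs 2, rem=2, quantum used, demote→Q1. Q0=[P3] Q1=[P1,P2] Q2=[]
t=4-6: P3@Q0 runs 2, rem=8, quantum used, demote→Q1. Q0=[] Q1=[P1,P2,P3] Q2=[]
t=6-8: P1@Q1 runs 2, rem=0, completes. Q0=[] Q1=[P2,P3] Q2=[]
t=8-10: P2@Q1 runs 2, rem=0, completes. Q0=[] Q1=[P3] Q2=[]
t=10-14: P3@Q1 runs 4, rem=4, quantum used, demote→Q2. Q0=[] Q1=[] Q2=[P3]
t=14-18: P3@Q2 runs 4, rem=0, completes. Q0=[] Q1=[] Q2=[]

Answer: P1,P2,P3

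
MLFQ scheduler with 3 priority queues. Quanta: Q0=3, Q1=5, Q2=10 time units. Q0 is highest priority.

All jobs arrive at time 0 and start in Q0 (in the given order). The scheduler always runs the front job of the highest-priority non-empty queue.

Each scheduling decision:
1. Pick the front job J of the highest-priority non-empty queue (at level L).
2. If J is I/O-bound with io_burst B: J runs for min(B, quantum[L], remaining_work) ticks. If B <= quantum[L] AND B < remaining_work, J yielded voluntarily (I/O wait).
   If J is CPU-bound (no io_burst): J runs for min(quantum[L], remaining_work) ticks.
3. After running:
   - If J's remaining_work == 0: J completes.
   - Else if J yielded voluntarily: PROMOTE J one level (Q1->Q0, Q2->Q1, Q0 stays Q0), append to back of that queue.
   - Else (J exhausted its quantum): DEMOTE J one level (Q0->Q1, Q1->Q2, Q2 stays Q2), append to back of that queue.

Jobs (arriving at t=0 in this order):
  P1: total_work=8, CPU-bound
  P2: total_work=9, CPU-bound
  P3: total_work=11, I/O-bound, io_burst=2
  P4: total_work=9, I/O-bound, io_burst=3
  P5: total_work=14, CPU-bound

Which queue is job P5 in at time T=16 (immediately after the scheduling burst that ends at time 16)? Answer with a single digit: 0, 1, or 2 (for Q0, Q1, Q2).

t=0-3: P1@Q0 runs 3, rem=5, quantum used, demote→Q1. Q0=[P2,P3,P4,P5] Q1=[P1] Q2=[]
t=3-6: P2@Q0 runs 3, rem=6, quantum used, demote→Q1. Q0=[P3,P4,P5] Q1=[P1,P2] Q2=[]
t=6-8: P3@Q0 runs 2, rem=9, I/O yield, promote→Q0. Q0=[P4,P5,P3] Q1=[P1,P2] Q2=[]
t=8-11: P4@Q0 runs 3, rem=6, I/O yield, promote→Q0. Q0=[P5,P3,P4] Q1=[P1,P2] Q2=[]
t=11-14: P5@Q0 runs 3, rem=11, quantum used, demote→Q1. Q0=[P3,P4] Q1=[P1,P2,P5] Q2=[]
t=14-16: P3@Q0 runs 2, rem=7, I/O yield, promote→Q0. Q0=[P4,P3] Q1=[P1,P2,P5] Q2=[]
t=16-19: P4@Q0 runs 3, rem=3, I/O yield, promote→Q0. Q0=[P3,P4] Q1=[P1,P2,P5] Q2=[]
t=19-21: P3@Q0 runs 2, rem=5, I/O yield, promote→Q0. Q0=[P4,P3] Q1=[P1,P2,P5] Q2=[]
t=21-24: P4@Q0 runs 3, rem=0, completes. Q0=[P3] Q1=[P1,P2,P5] Q2=[]
t=24-26: P3@Q0 runs 2, rem=3, I/O yield, promote→Q0. Q0=[P3] Q1=[P1,P2,P5] Q2=[]
t=26-28: P3@Q0 runs 2, rem=1, I/O yield, promote→Q0. Q0=[P3] Q1=[P1,P2,P5] Q2=[]
t=28-29: P3@Q0 runs 1, rem=0, completes. Q0=[] Q1=[P1,P2,P5] Q2=[]
t=29-34: P1@Q1 runs 5, rem=0, completes. Q0=[] Q1=[P2,P5] Q2=[]
t=34-39: P2@Q1 runs 5, rem=1, quantum used, demote→Q2. Q0=[] Q1=[P5] Q2=[P2]
t=39-44: P5@Q1 runs 5, rem=6, quantum used, demote→Q2. Q0=[] Q1=[] Q2=[P2,P5]
t=44-45: P2@Q2 runs 1, rem=0, completes. Q0=[] Q1=[] Q2=[P5]
t=45-51: P5@Q2 runs 6, rem=0, completes. Q0=[] Q1=[] Q2=[]

Answer: 1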